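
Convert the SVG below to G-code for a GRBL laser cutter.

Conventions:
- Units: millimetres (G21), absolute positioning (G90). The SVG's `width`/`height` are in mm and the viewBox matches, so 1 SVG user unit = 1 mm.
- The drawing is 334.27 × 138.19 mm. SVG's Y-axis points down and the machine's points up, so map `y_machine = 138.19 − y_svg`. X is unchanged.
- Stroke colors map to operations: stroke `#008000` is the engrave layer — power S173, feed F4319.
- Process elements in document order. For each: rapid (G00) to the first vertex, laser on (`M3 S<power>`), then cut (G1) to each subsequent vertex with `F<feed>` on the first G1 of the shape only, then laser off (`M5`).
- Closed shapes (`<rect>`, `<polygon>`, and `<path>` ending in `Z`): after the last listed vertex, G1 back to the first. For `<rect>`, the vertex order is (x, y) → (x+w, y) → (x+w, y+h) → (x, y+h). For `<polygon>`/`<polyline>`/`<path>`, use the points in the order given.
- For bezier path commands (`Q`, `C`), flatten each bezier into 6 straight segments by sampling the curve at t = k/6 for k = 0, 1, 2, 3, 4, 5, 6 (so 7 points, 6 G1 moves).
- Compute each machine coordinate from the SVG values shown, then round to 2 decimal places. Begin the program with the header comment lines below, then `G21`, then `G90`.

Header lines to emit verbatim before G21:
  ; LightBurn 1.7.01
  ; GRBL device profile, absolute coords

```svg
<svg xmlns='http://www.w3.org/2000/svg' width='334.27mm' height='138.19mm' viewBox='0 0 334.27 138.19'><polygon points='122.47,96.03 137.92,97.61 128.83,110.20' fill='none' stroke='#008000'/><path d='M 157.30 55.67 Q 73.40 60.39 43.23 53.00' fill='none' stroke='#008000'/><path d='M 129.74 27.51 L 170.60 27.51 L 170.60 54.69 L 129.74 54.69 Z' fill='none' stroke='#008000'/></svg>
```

; LightBurn 1.7.01
; GRBL device profile, absolute coords
G21
G90
G00 X122.47 Y42.16
M3 S173
G1 X137.92 Y40.58 F4319
G1 X128.83 Y27.99
G1 X122.47 Y42.16
M5
G00 X157.30 Y82.52
M3 S173
G1 X130.83 Y81.28 F4319
G1 X107.34 Y80.72
G1 X86.83 Y80.83
G1 X69.31 Y81.61
G1 X54.78 Y83.06
G1 X43.23 Y85.19
M5
G00 X129.74 Y110.68
M3 S173
G1 X170.60 Y110.68 F4319
G1 X170.60 Y83.50
G1 X129.74 Y83.50
G1 X129.74 Y110.68
M5

Since the viewBox matches the mm dimensions, user units are millimetres directly. The only transform is the Y-flip y_m = 138.19 − y_svg.

Shape 1 is a regular polygon drawn with `<polygon>`. Its stroke #008000 means engrave at S173, F4319. After flipping Y the toolpath is (122.47,42.16) → (137.92,40.58) → (128.83,27.99) → (122.47,42.16), returning to the start.

Shape 2 is a quadratic bezier drawn with `<path>`. Its stroke #008000 means engrave at S173, F4319. After flipping Y the toolpath is (157.30,82.52) → (130.83,81.28) → (107.34,80.72) → (86.83,80.83) → (69.31,81.61) → (54.78,83.06) → (43.23,85.19).

Shape 3 is a rectangle drawn with `<path>`. Its stroke #008000 means engrave at S173, F4319. After flipping Y the toolpath is (129.74,110.68) → (170.60,110.68) → (170.60,83.50) → (129.74,83.50) → (129.74,110.68), returning to the start.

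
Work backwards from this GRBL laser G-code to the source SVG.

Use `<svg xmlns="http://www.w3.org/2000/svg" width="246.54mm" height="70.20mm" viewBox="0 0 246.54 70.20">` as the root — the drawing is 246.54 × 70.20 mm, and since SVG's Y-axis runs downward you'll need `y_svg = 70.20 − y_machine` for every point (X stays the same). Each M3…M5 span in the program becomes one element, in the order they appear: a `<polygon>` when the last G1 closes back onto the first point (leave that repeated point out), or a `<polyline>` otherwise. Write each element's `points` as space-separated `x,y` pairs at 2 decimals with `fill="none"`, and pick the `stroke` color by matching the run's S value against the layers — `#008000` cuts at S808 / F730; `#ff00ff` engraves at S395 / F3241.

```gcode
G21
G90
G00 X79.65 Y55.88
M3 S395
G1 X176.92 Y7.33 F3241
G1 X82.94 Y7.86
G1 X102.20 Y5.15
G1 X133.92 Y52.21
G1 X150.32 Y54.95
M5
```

Machine Y-up, SVG Y-down with viewBox height 70.20, so y_svg = 70.20 − y_machine; X carries over. Every run uses S395, so all elements get stroke `#ff00ff` (engrave).

Run 1: The run is open, so emit a `<polyline>` with points (Y-flipped): 79.65,14.32 176.92,62.87 82.94,62.34 102.20,65.05 133.92,17.99 150.32,15.25.

<svg xmlns="http://www.w3.org/2000/svg" width="246.54mm" height="70.20mm" viewBox="0 0 246.54 70.20">
  <polyline points="79.65,14.32 176.92,62.87 82.94,62.34 102.20,65.05 133.92,17.99 150.32,15.25" fill="none" stroke="#ff00ff"/>
</svg>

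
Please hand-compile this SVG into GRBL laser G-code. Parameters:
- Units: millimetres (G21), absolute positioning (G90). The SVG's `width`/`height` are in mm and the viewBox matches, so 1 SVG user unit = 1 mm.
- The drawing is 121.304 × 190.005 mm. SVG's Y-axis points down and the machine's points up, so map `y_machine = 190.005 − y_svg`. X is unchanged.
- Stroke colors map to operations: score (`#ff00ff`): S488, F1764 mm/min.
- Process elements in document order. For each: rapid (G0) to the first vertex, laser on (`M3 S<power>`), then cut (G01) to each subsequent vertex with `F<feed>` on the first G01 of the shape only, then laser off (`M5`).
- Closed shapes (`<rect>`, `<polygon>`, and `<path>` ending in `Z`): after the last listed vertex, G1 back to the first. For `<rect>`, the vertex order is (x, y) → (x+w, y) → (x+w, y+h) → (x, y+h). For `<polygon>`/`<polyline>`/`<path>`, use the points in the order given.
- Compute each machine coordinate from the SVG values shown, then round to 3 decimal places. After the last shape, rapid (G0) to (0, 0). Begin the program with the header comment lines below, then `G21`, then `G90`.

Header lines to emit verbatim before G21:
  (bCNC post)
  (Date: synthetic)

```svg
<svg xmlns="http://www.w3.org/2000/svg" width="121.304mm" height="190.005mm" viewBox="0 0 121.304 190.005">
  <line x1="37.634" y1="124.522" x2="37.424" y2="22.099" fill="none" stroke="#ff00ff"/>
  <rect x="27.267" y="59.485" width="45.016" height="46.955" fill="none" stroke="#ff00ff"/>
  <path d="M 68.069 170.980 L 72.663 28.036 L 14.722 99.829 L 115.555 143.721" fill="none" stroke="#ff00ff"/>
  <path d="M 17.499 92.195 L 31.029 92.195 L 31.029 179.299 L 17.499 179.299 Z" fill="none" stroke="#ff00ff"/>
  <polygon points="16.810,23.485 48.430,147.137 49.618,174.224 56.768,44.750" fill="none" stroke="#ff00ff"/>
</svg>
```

1 u = 1 mm; y_m = 190.005 − y.

[1] `<line>` line segment, #ff00ff→score S488 F1764: (37.634,65.483) → (37.424,167.906)

[2] `<rect>` rectangle, #ff00ff→score S488 F1764: (27.267,130.520) → (72.283,130.520) → (72.283,83.565) → (27.267,83.565) → (27.267,130.520) (closed)

[3] `<path>` open polyline, #ff00ff→score S488 F1764: (68.069,19.025) → (72.663,161.969) → (14.722,90.176) → (115.555,46.284)

[4] `<path>` rectangle, #ff00ff→score S488 F1764: (17.499,97.810) → (31.029,97.810) → (31.029,10.706) → (17.499,10.706) → (17.499,97.810) (closed)

[5] `<polygon>` closed polygon, #ff00ff→score S488 F1764: (16.810,166.520) → (48.430,42.868) → (49.618,15.781) → (56.768,145.255) → (16.810,166.520) (closed)

(bCNC post)
(Date: synthetic)
G21
G90
G0 X37.634 Y65.483
M3 S488
G01 X37.424 Y167.906 F1764
M5
G0 X27.267 Y130.520
M3 S488
G01 X72.283 Y130.520 F1764
G01 X72.283 Y83.565
G01 X27.267 Y83.565
G01 X27.267 Y130.520
M5
G0 X68.069 Y19.025
M3 S488
G01 X72.663 Y161.969 F1764
G01 X14.722 Y90.176
G01 X115.555 Y46.284
M5
G0 X17.499 Y97.810
M3 S488
G01 X31.029 Y97.810 F1764
G01 X31.029 Y10.706
G01 X17.499 Y10.706
G01 X17.499 Y97.810
M5
G0 X16.810 Y166.520
M3 S488
G01 X48.430 Y42.868 F1764
G01 X49.618 Y15.781
G01 X56.768 Y145.255
G01 X16.810 Y166.520
M5
G0 X0.000 Y0.000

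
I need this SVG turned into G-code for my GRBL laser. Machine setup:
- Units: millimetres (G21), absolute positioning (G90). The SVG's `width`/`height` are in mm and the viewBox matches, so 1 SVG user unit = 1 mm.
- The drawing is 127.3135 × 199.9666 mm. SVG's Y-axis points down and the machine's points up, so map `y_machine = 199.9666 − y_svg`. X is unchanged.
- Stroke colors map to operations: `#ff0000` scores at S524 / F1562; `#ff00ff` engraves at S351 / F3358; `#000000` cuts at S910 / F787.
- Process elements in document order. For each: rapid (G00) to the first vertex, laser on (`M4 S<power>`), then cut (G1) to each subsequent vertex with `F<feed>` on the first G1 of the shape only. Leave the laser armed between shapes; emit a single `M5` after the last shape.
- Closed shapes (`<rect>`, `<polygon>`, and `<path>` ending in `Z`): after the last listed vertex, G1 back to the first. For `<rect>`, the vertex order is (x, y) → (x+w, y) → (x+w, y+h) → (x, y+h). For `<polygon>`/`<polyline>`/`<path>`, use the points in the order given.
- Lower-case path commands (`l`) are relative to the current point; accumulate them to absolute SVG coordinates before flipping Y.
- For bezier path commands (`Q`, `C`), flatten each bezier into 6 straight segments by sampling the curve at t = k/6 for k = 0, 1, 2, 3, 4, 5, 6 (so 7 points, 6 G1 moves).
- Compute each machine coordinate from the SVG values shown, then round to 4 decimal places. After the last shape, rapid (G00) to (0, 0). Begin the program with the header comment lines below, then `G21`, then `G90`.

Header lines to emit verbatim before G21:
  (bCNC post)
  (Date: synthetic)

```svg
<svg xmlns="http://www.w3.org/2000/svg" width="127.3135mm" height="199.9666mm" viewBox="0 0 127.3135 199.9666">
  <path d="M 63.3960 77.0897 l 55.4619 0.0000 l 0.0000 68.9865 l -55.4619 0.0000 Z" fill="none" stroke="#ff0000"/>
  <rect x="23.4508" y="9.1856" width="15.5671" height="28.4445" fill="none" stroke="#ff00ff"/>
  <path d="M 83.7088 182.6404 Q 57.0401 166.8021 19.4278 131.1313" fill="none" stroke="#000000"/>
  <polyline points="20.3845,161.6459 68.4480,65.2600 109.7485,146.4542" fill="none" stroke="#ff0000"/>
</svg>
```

(bCNC post)
(Date: synthetic)
G21
G90
G00 X63.3960 Y122.8769
M4 S524
G1 X118.8579 Y122.8769 F1562
G1 X118.8579 Y53.8904
G1 X63.3960 Y53.8904
G1 X63.3960 Y122.8769
G00 X23.4508 Y190.7810
M4 S351
G1 X39.0179 Y190.7810 F3358
G1 X39.0179 Y162.3365
G1 X23.4508 Y162.3365
G1 X23.4508 Y190.7810
G00 X83.7088 Y17.3262
M4 S910
G1 X74.5152 Y23.1565 F787
G1 X64.7137 Y30.0887
G1 X54.3042 Y38.1226
G1 X43.2867 Y47.2584
G1 X31.6612 Y57.4959
G1 X19.4278 Y68.8353
G00 X20.3845 Y38.3207
M4 S524
G1 X68.4480 Y134.7066 F1562
G1 X109.7485 Y53.5124
M5
G00 X0.0000 Y0.0000

viewBox `0 0 127.3135 199.9666` with mm width/height → 1 unit = 1 mm. Flip: y_m = 199.9666 − y_svg.

**Shape 1** — `<path>` rectangle, stroke `#ff0000` → score (S524, F1562). Machine vertices: (63.3960,122.8769) → (118.8579,122.8769) → (118.8579,53.8904) → (63.3960,53.8904) → (63.3960,122.8769). Closed: final G1 returns to the first vertex.

**Shape 2** — `<rect>` rectangle, stroke `#ff00ff` → engrave (S351, F3358). Machine vertices: (23.4508,190.7810) → (39.0179,190.7810) → (39.0179,162.3365) → (23.4508,162.3365) → (23.4508,190.7810). Closed: final G1 returns to the first vertex.

**Shape 3** — `<path>` quadratic bezier, stroke `#000000` → cut (S910, F787). Control points (SVG): P0=(83.7088,182.6404), P1=(57.0401,166.8021), P2=(19.4278,131.1313); sampled at t=k/6. Machine vertices: (83.7088,17.3262) → (74.5152,23.1565) → (64.7137,30.0887) → (54.3042,38.1226) → (43.2867,47.2584) → (31.6612,57.4959) → (19.4278,68.8353). Open path.

**Shape 4** — `<polyline>` open polyline, stroke `#ff0000` → score (S524, F1562). Machine vertices: (20.3845,38.3207) → (68.4480,134.7066) → (109.7485,53.5124). Open path.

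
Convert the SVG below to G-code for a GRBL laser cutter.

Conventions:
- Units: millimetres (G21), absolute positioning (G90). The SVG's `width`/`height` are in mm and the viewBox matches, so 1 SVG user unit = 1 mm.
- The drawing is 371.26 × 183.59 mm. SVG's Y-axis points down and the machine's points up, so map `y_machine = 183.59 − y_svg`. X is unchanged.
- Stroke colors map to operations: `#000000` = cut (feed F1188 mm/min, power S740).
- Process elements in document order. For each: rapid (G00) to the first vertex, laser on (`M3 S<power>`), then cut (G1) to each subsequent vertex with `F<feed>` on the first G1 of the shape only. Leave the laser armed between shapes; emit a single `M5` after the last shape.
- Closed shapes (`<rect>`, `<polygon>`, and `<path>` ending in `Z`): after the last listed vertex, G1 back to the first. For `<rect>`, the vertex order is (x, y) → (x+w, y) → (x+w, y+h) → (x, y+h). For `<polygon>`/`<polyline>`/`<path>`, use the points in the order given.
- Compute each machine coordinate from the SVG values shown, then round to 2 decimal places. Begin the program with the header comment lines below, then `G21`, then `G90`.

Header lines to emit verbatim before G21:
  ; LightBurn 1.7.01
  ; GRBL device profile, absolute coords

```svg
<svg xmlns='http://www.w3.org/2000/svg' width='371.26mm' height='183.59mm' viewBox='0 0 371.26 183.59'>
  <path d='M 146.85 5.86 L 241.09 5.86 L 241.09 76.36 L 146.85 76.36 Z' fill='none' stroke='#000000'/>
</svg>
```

; LightBurn 1.7.01
; GRBL device profile, absolute coords
G21
G90
G00 X146.85 Y177.73
M3 S740
G1 X241.09 Y177.73 F1188
G1 X241.09 Y107.23
G1 X146.85 Y107.23
G1 X146.85 Y177.73
M5

Since the viewBox matches the mm dimensions, user units are millimetres directly. The only transform is the Y-flip y_m = 183.59 − y_svg.

Shape 1 is a rectangle drawn with `<path>`. Its stroke #000000 means cut at S740, F1188. After flipping Y the toolpath is (146.85,177.73) → (241.09,177.73) → (241.09,107.23) → (146.85,107.23) → (146.85,177.73), returning to the start.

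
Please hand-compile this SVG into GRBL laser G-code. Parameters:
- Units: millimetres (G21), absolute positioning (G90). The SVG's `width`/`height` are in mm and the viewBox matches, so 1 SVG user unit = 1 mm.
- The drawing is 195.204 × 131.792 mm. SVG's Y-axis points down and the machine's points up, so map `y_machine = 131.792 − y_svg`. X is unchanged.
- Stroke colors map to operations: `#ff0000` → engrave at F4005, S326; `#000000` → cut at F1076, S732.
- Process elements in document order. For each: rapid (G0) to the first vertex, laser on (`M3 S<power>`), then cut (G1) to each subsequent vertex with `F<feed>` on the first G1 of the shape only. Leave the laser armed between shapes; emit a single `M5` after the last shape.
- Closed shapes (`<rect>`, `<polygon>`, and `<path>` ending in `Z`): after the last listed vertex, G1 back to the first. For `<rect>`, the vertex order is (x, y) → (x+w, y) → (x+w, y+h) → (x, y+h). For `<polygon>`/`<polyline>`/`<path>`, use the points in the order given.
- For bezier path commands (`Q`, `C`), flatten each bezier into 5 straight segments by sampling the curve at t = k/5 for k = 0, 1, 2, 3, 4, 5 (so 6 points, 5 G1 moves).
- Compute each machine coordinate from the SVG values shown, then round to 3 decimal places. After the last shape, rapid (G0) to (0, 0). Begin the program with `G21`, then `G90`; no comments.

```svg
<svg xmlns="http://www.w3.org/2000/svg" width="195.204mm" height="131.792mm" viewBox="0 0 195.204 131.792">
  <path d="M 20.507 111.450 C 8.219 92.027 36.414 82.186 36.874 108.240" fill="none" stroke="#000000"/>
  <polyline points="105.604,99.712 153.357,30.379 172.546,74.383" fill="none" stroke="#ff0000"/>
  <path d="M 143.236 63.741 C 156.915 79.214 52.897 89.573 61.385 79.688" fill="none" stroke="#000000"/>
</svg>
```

G21
G90
G0 X20.507 Y20.342
M3 S732
G1 X17.446 Y30.635 F1076
G1 X20.827 Y37.366
G1 X27.375 Y39.271
G1 X33.816 Y35.088
G1 X36.874 Y23.552
G0 X105.604 Y32.080
M3 S326
G1 X153.357 Y101.413 F4005
G1 X172.546 Y57.409
G0 X143.236 Y68.051
M3 S732
G1 X139.161 Y59.502 F1076
G1 X117.889 Y52.906
G1 X90.469 Y48.991
G1 X67.951 Y48.481
G1 X61.385 Y52.104
M5
G0 X0.000 Y0.000

viewBox `0 0 195.204 131.792` with mm width/height → 1 unit = 1 mm. Flip: y_m = 131.792 − y_svg.

**Shape 1** — `<path>` cubic bezier, stroke `#000000` → cut (S732, F1076). Control points (SVG): P0=(20.507,111.450), P1=(8.219,92.027), P2=(36.414,82.186), P3=(36.874,108.240); sampled at t=k/5. Machine vertices: (20.507,20.342) → (17.446,30.635) → (20.827,37.366) → (27.375,39.271) → (33.816,35.088) → (36.874,23.552). Open path.

**Shape 2** — `<polyline>` open polyline, stroke `#ff0000` → engrave (S326, F4005). Machine vertices: (105.604,32.080) → (153.357,101.413) → (172.546,57.409). Open path.

**Shape 3** — `<path>` cubic bezier, stroke `#000000` → cut (S732, F1076). Control points (SVG): P0=(143.236,63.741), P1=(156.915,79.214), P2=(52.897,89.573), P3=(61.385,79.688); sampled at t=k/5. Machine vertices: (143.236,68.051) → (139.161,59.502) → (117.889,52.906) → (90.469,48.991) → (67.951,48.481) → (61.385,52.104). Open path.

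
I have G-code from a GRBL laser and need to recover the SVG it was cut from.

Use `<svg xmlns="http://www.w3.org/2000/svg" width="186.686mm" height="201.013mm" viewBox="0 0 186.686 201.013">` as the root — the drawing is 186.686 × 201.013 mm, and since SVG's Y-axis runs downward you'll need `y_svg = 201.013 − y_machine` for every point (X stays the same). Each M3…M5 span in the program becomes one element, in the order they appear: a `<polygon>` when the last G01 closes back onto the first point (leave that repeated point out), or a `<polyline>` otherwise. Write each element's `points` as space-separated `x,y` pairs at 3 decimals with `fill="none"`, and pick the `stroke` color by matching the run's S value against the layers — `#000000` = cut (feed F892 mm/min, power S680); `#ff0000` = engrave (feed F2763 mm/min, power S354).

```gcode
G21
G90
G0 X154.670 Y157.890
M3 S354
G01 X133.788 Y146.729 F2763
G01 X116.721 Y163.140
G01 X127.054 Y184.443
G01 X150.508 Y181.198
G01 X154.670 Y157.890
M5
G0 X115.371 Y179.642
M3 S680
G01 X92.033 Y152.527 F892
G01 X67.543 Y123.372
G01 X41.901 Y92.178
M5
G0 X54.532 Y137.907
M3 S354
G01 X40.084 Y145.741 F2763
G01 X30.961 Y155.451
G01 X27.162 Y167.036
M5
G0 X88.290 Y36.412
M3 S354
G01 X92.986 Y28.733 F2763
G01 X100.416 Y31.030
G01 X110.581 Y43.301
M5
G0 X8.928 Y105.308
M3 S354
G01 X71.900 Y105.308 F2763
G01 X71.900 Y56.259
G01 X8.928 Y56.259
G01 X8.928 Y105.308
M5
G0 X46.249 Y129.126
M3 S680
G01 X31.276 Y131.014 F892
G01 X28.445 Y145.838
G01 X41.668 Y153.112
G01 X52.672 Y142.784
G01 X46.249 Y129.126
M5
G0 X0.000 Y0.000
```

y_svg = 201.013 − y_m.

[1] S354→`#ff0000` (engrave); closed run; points: 154.670,43.123 133.788,54.284 116.721,37.873 127.054,16.570 150.508,19.815

[2] S680→`#000000` (cut); open run; points: 115.371,21.371 92.033,48.486 67.543,77.641 41.901,108.835

[3] S354→`#ff0000` (engrave); open run; points: 54.532,63.106 40.084,55.272 30.961,45.562 27.162,33.977

[4] S354→`#ff0000` (engrave); open run; points: 88.290,164.601 92.986,172.280 100.416,169.983 110.581,157.712

[5] S354→`#ff0000` (engrave); closed run; points: 8.928,95.705 71.900,95.705 71.900,144.754 8.928,144.754

[6] S680→`#000000` (cut); closed run; points: 46.249,71.887 31.276,69.999 28.445,55.175 41.668,47.901 52.672,58.229

<svg xmlns="http://www.w3.org/2000/svg" width="186.686mm" height="201.013mm" viewBox="0 0 186.686 201.013">
  <polygon points="154.670,43.123 133.788,54.284 116.721,37.873 127.054,16.570 150.508,19.815" fill="none" stroke="#ff0000"/>
  <polyline points="115.371,21.371 92.033,48.486 67.543,77.641 41.901,108.835" fill="none" stroke="#000000"/>
  <polyline points="54.532,63.106 40.084,55.272 30.961,45.562 27.162,33.977" fill="none" stroke="#ff0000"/>
  <polyline points="88.290,164.601 92.986,172.280 100.416,169.983 110.581,157.712" fill="none" stroke="#ff0000"/>
  <polygon points="8.928,95.705 71.900,95.705 71.900,144.754 8.928,144.754" fill="none" stroke="#ff0000"/>
  <polygon points="46.249,71.887 31.276,69.999 28.445,55.175 41.668,47.901 52.672,58.229" fill="none" stroke="#000000"/>
</svg>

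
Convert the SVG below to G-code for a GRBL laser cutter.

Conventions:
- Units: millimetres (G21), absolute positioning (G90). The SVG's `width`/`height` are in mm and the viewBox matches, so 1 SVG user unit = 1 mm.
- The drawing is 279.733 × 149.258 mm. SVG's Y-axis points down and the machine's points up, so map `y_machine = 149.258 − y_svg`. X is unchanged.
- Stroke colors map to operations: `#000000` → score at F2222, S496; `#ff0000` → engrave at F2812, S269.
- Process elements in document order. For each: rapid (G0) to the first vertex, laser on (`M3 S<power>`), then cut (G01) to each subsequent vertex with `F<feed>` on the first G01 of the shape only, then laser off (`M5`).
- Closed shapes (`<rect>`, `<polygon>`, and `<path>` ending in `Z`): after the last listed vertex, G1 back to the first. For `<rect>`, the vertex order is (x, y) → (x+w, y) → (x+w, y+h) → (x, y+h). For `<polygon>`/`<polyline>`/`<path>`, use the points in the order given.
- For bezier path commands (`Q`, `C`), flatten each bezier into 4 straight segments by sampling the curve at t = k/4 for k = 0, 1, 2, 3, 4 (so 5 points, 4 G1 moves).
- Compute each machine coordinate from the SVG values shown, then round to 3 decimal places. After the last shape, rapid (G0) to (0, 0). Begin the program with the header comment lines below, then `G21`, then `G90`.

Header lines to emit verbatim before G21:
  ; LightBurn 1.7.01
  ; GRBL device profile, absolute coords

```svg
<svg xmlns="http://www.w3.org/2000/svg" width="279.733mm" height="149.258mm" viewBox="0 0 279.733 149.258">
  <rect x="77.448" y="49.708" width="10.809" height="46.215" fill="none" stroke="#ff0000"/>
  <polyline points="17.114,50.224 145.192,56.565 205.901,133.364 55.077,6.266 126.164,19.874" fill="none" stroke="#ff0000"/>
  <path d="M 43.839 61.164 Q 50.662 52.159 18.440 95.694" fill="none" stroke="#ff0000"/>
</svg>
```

; LightBurn 1.7.01
; GRBL device profile, absolute coords
G21
G90
G0 X77.448 Y99.550
M3 S269
G01 X88.257 Y99.550 F2812
G01 X88.257 Y53.335
G01 X77.448 Y53.335
G01 X77.448 Y99.550
M5
G0 X17.114 Y99.034
M3 S269
G01 X145.192 Y92.693 F2812
G01 X205.901 Y15.894
G01 X55.077 Y142.992
G01 X126.164 Y129.384
M5
G0 X43.839 Y88.094
M3 S269
G01 X44.810 Y89.313 F2812
G01 X40.901 Y83.964
G01 X32.111 Y72.048
G01 X18.440 Y53.564
M5
G0 X0.000 Y0.000

Since the viewBox matches the mm dimensions, user units are millimetres directly. The only transform is the Y-flip y_m = 149.258 − y_svg.

Shape 1 is a rectangle drawn with `<rect>`. Its stroke #ff0000 means engrave at S269, F2812. After flipping Y the toolpath is (77.448,99.550) → (88.257,99.550) → (88.257,53.335) → (77.448,53.335) → (77.448,99.550), returning to the start.

Shape 2 is a open polyline drawn with `<polyline>`. Its stroke #ff0000 means engrave at S269, F2812. After flipping Y the toolpath is (17.114,99.034) → (145.192,92.693) → (205.901,15.894) → (55.077,142.992) → (126.164,129.384).

Shape 3 is a quadratic bezier drawn with `<path>`. Its stroke #ff0000 means engrave at S269, F2812. After flipping Y the toolpath is (43.839,88.094) → (44.810,89.313) → (40.901,83.964) → (32.111,72.048) → (18.440,53.564).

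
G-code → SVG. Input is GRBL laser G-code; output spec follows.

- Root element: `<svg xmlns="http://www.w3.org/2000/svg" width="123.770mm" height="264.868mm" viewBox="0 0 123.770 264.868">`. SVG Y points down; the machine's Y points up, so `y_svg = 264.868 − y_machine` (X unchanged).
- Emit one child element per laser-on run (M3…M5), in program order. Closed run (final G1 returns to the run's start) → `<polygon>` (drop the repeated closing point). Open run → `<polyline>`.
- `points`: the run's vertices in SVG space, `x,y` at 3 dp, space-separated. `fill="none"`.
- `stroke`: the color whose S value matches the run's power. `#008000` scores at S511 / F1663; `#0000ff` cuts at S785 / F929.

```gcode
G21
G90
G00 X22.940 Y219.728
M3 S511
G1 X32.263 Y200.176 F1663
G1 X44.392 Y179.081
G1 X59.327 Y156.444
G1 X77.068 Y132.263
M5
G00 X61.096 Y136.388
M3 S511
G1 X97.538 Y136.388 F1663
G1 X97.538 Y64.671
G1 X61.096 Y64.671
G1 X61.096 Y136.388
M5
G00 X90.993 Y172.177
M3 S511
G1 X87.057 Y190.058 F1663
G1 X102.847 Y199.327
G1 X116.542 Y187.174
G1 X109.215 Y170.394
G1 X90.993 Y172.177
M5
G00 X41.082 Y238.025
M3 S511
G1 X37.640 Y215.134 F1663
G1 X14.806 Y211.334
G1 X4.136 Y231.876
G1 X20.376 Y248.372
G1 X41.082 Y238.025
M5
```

<svg xmlns="http://www.w3.org/2000/svg" width="123.770mm" height="264.868mm" viewBox="0 0 123.770 264.868">
  <polyline points="22.940,45.140 32.263,64.692 44.392,85.787 59.327,108.424 77.068,132.605" fill="none" stroke="#008000"/>
  <polygon points="61.096,128.480 97.538,128.480 97.538,200.197 61.096,200.197" fill="none" stroke="#008000"/>
  <polygon points="90.993,92.691 87.057,74.810 102.847,65.541 116.542,77.694 109.215,94.474" fill="none" stroke="#008000"/>
  <polygon points="41.082,26.843 37.640,49.734 14.806,53.534 4.136,32.992 20.376,16.496" fill="none" stroke="#008000"/>
</svg>

Machine Y-up, SVG Y-down with viewBox height 264.868, so y_svg = 264.868 − y_machine; X carries over. Every run uses S511, so all elements get stroke `#008000` (score).

Run 1: The run is open, so emit a `<polyline>` with points (Y-flipped): 22.940,45.140 32.263,64.692 44.392,85.787 59.327,108.424 77.068,132.605.

Run 2: The run returns to its start, so emit a `<polygon>` with points (Y-flipped): 61.096,128.480 97.538,128.480 97.538,200.197 61.096,200.197.

Run 3: The run returns to its start, so emit a `<polygon>` with points (Y-flipped): 90.993,92.691 87.057,74.810 102.847,65.541 116.542,77.694 109.215,94.474.

Run 4: The run returns to its start, so emit a `<polygon>` with points (Y-flipped): 41.082,26.843 37.640,49.734 14.806,53.534 4.136,32.992 20.376,16.496.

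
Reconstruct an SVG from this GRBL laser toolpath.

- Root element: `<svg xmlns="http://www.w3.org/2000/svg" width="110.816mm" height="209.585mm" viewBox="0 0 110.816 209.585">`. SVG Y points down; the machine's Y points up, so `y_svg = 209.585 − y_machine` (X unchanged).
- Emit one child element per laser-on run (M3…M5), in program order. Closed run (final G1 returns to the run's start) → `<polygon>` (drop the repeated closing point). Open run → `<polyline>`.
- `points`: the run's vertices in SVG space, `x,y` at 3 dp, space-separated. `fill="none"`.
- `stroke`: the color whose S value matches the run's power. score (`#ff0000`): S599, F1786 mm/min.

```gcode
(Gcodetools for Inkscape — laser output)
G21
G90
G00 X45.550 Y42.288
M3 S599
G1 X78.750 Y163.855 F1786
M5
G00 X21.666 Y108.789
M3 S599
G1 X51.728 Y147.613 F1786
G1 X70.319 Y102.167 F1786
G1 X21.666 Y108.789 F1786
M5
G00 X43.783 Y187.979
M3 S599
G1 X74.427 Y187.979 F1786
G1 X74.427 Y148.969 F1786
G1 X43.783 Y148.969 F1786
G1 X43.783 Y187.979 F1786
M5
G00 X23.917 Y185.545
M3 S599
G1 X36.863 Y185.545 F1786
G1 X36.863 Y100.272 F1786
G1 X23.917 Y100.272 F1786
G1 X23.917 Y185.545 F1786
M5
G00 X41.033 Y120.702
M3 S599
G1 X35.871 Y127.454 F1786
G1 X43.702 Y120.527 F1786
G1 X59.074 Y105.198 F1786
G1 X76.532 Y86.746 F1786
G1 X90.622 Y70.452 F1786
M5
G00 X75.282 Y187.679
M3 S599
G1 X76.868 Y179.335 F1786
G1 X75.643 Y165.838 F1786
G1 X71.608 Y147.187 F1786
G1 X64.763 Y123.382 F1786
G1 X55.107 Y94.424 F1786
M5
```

y_svg = 209.585 − y_m. Every run uses S599, so all elements get stroke `#ff0000` (score).

[1] open run; points: 45.550,167.297 78.750,45.730

[2] closed run; points: 21.666,100.796 51.728,61.972 70.319,107.418

[3] closed run; points: 43.783,21.606 74.427,21.606 74.427,60.616 43.783,60.616

[4] closed run; points: 23.917,24.040 36.863,24.040 36.863,109.313 23.917,109.313

[5] open run; points: 41.033,88.883 35.871,82.131 43.702,89.058 59.074,104.387 76.532,122.839 90.622,139.133

[6] open run; points: 75.282,21.906 76.868,30.250 75.643,43.747 71.608,62.398 64.763,86.203 55.107,115.161

<svg xmlns="http://www.w3.org/2000/svg" width="110.816mm" height="209.585mm" viewBox="0 0 110.816 209.585">
  <polyline points="45.550,167.297 78.750,45.730" fill="none" stroke="#ff0000"/>
  <polygon points="21.666,100.796 51.728,61.972 70.319,107.418" fill="none" stroke="#ff0000"/>
  <polygon points="43.783,21.606 74.427,21.606 74.427,60.616 43.783,60.616" fill="none" stroke="#ff0000"/>
  <polygon points="23.917,24.040 36.863,24.040 36.863,109.313 23.917,109.313" fill="none" stroke="#ff0000"/>
  <polyline points="41.033,88.883 35.871,82.131 43.702,89.058 59.074,104.387 76.532,122.839 90.622,139.133" fill="none" stroke="#ff0000"/>
  <polyline points="75.282,21.906 76.868,30.250 75.643,43.747 71.608,62.398 64.763,86.203 55.107,115.161" fill="none" stroke="#ff0000"/>
</svg>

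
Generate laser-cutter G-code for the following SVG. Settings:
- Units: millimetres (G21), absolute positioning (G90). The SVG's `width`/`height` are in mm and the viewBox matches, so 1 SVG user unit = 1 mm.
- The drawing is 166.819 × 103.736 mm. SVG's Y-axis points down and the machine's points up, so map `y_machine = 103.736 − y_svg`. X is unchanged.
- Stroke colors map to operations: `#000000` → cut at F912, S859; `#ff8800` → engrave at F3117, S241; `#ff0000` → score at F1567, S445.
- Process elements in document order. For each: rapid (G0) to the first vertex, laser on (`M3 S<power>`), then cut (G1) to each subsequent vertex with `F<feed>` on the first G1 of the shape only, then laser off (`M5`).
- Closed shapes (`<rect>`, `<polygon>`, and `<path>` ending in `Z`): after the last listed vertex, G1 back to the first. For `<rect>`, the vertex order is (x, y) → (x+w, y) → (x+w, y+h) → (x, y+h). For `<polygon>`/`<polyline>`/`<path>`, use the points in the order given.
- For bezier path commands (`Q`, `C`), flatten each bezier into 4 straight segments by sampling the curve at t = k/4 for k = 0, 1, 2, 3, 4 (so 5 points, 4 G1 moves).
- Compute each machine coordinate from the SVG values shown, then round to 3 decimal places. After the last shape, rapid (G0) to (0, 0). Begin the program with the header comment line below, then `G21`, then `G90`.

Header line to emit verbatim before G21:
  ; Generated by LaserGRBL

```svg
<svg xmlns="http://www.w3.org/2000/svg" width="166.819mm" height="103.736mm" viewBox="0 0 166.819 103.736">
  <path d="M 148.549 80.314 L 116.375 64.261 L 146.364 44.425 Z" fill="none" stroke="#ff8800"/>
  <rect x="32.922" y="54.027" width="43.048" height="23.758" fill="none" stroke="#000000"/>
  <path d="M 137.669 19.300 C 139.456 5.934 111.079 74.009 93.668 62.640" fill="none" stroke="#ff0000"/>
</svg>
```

1 u = 1 mm; y_m = 103.736 − y.

[1] `<path>` regular polygon, #ff8800→engrave S241 F3117: (148.549,23.422) → (116.375,39.475) → (146.364,59.311) → (148.549,23.422) (closed)

[2] `<rect>` rectangle, #000000→cut S859 F912: (32.922,49.709) → (75.970,49.709) → (75.970,25.951) → (32.922,25.951) → (32.922,49.709) (closed)

[3] `<path>` cubic bezier, #ff0000→score S445 F1567: (137.669,84.436) → (133.996,81.704) → (122.868,63.515) → (108.140,44.951) → (93.668,41.096)

; Generated by LaserGRBL
G21
G90
G0 X148.549 Y23.422
M3 S241
G1 X116.375 Y39.475 F3117
G1 X146.364 Y59.311
G1 X148.549 Y23.422
M5
G0 X32.922 Y49.709
M3 S859
G1 X75.970 Y49.709 F912
G1 X75.970 Y25.951
G1 X32.922 Y25.951
G1 X32.922 Y49.709
M5
G0 X137.669 Y84.436
M3 S445
G1 X133.996 Y81.704 F1567
G1 X122.868 Y63.515
G1 X108.140 Y44.951
G1 X93.668 Y41.096
M5
G0 X0.000 Y0.000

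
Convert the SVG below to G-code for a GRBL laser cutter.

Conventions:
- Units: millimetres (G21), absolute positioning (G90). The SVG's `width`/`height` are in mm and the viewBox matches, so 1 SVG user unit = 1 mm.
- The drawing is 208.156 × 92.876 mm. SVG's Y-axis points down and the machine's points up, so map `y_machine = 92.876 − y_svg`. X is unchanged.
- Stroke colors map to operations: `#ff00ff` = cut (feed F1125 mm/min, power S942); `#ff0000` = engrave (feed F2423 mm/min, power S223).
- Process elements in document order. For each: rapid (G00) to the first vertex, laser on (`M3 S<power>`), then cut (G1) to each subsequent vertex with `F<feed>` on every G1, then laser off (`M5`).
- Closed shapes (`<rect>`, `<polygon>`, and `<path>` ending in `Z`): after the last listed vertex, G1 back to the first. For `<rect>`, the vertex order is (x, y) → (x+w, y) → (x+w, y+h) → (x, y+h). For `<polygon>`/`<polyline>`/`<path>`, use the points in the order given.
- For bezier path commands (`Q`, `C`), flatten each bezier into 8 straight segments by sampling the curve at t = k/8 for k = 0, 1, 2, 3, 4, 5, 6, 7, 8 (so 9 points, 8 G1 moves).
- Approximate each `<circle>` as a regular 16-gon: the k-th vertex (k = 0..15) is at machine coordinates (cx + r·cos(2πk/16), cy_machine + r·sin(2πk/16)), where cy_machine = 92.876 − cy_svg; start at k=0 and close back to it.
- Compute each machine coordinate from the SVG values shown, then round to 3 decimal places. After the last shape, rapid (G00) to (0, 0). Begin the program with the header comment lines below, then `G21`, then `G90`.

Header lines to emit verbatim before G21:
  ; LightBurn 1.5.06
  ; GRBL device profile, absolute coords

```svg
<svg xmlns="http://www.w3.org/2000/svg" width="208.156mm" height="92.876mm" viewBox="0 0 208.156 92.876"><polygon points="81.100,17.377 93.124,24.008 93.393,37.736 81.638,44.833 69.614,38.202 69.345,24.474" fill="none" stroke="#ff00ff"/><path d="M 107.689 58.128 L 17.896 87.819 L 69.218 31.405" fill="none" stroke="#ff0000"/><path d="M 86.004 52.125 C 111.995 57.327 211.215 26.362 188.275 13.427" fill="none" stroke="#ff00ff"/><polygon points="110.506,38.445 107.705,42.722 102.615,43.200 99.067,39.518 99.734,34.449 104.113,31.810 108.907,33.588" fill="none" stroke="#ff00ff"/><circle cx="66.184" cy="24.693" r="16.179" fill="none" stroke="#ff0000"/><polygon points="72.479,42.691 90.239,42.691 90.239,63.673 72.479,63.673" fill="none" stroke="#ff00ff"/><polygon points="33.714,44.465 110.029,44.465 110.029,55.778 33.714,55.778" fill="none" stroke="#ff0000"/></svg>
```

; LightBurn 1.5.06
; GRBL device profile, absolute coords
G21
G90
G00 X81.100 Y75.499
M3 S942
G1 X93.124 Y68.868 F1125
G1 X93.393 Y55.140 F1125
G1 X81.638 Y48.043 F1125
G1 X69.614 Y54.674 F1125
G1 X69.345 Y68.402 F1125
G1 X81.100 Y75.499 F1125
M5
G00 X107.689 Y34.748
M3 S223
G1 X17.896 Y5.057 F2423
G1 X69.218 Y61.471 F2423
M5
G00 X86.004 Y40.751
M3 S942
G1 X98.802 Y40.390 F1125
G1 X116.175 Y42.784 F1125
G1 X135.834 Y47.299 F1125
G1 X155.489 Y53.299 F1125
G1 X172.850 Y60.149 F1125
G1 X185.628 Y67.214 F1125
G1 X191.533 Y73.859 F1125
G1 X188.275 Y79.449 F1125
M5
G00 X110.506 Y54.431
M3 S942
G1 X107.705 Y50.154 F1125
G1 X102.615 Y49.676 F1125
G1 X99.067 Y53.358 F1125
G1 X99.734 Y58.427 F1125
G1 X104.113 Y61.066 F1125
G1 X108.907 Y59.288 F1125
G1 X110.506 Y54.431 F1125
M5
G00 X82.363 Y68.183
M3 S223
G1 X81.131 Y74.374 F2423
G1 X77.624 Y79.623 F2423
G1 X72.375 Y83.130 F2423
G1 X66.184 Y84.362 F2423
G1 X59.993 Y83.130 F2423
G1 X54.744 Y79.623 F2423
G1 X51.237 Y74.374 F2423
G1 X50.005 Y68.183 F2423
G1 X51.237 Y61.992 F2423
G1 X54.744 Y56.743 F2423
G1 X59.993 Y53.236 F2423
G1 X66.184 Y52.004 F2423
G1 X72.375 Y53.236 F2423
G1 X77.624 Y56.743 F2423
G1 X81.131 Y61.992 F2423
G1 X82.363 Y68.183 F2423
M5
G00 X72.479 Y50.185
M3 S942
G1 X90.239 Y50.185 F1125
G1 X90.239 Y29.203 F1125
G1 X72.479 Y29.203 F1125
G1 X72.479 Y50.185 F1125
M5
G00 X33.714 Y48.411
M3 S223
G1 X110.029 Y48.411 F2423
G1 X110.029 Y37.098 F2423
G1 X33.714 Y37.098 F2423
G1 X33.714 Y48.411 F2423
M5
G00 X0.000 Y0.000

1 u = 1 mm; y_m = 92.876 − y.

[1] `<polygon>` regular polygon, #ff00ff→cut S942 F1125: (81.100,75.499) → (93.124,68.868) → (93.393,55.140) → (81.638,48.043) → (69.614,54.674) → (69.345,68.402) → (81.100,75.499) (closed)

[2] `<path>` open polyline, #ff0000→engrave S223 F2423: (107.689,34.748) → (17.896,5.057) → (69.218,61.471)

[3] `<path>` cubic bezier, #ff00ff→cut S942 F1125: (86.004,40.751) → (98.802,40.390) → (116.175,42.784) → (135.834,47.299) → (155.489,53.299) → (172.850,60.149) → (185.628,67.214) → (191.533,73.859) → (188.275,79.449)

[4] `<polygon>` regular polygon, #ff00ff→cut S942 F1125: (110.506,54.431) → (107.705,50.154) → (102.615,49.676) → (99.067,53.358) → (99.734,58.427) → (104.113,61.066) → (108.907,59.288) → (110.506,54.431) (closed)

[5] `<circle>` circle, #ff0000→engrave S223 F2423: (82.363,68.183) → (81.131,74.374) → (77.624,79.623) → (72.375,83.130) → (66.184,84.362) → (59.993,83.130) → (54.744,79.623) → (51.237,74.374) → (50.005,68.183) → (51.237,61.992) → (54.744,56.743) → (59.993,53.236) → (66.184,52.004) → (72.375,53.236) → (77.624,56.743) → (81.131,61.992) → (82.363,68.183) (closed)

[6] `<polygon>` rectangle, #ff00ff→cut S942 F1125: (72.479,50.185) → (90.239,50.185) → (90.239,29.203) → (72.479,29.203) → (72.479,50.185) (closed)

[7] `<polygon>` rectangle, #ff0000→engrave S223 F2423: (33.714,48.411) → (110.029,48.411) → (110.029,37.098) → (33.714,37.098) → (33.714,48.411) (closed)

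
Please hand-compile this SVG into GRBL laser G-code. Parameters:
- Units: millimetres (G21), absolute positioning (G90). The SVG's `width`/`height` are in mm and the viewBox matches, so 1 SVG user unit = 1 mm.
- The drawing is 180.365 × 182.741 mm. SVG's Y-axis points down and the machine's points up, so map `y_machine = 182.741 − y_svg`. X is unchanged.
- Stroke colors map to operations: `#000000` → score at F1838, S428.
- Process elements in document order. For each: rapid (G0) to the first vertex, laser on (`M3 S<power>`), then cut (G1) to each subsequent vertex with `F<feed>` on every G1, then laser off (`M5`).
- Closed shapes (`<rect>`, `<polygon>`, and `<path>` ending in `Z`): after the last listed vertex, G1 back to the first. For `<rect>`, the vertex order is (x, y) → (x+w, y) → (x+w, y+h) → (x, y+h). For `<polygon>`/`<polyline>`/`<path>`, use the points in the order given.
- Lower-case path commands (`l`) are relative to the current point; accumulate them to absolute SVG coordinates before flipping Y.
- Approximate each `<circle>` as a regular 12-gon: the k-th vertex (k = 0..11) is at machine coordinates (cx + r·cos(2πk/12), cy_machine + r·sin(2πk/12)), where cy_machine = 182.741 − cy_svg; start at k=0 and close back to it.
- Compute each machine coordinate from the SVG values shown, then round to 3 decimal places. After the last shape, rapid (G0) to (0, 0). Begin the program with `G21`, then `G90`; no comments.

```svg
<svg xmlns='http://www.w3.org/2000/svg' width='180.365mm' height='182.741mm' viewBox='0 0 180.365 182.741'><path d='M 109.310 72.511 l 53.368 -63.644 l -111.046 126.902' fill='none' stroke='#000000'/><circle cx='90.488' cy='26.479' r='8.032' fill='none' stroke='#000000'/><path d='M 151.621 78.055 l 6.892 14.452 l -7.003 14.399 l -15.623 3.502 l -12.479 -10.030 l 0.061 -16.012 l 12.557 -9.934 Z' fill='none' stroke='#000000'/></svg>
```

G21
G90
G0 X109.310 Y110.230
M3 S428
G1 X162.678 Y173.874 F1838
G1 X51.632 Y46.972 F1838
M5
G0 X98.520 Y156.262
M3 S428
G1 X97.444 Y160.278 F1838
G1 X94.504 Y163.218 F1838
G1 X90.488 Y164.294 F1838
G1 X86.472 Y163.218 F1838
G1 X83.532 Y160.278 F1838
G1 X82.456 Y156.262 F1838
G1 X83.532 Y152.246 F1838
G1 X86.472 Y149.306 F1838
G1 X90.488 Y148.230 F1838
G1 X94.504 Y149.306 F1838
G1 X97.444 Y152.246 F1838
G1 X98.520 Y156.262 F1838
M5
G0 X151.621 Y104.686
M3 S428
G1 X158.513 Y90.234 F1838
G1 X151.510 Y75.835 F1838
G1 X135.887 Y72.333 F1838
G1 X123.408 Y82.363 F1838
G1 X123.469 Y98.375 F1838
G1 X136.026 Y108.309 F1838
G1 X151.621 Y104.686 F1838
M5
G0 X0.000 Y0.000

Since the viewBox matches the mm dimensions, user units are millimetres directly. The only transform is the Y-flip y_m = 182.741 − y_svg.

Shape 1 is a open polyline drawn with `<path>`. Its stroke #000000 means score at S428, F1838. After flipping Y the toolpath is (109.310,110.230) → (162.678,173.874) → (51.632,46.972).

Shape 2 is a circle drawn with `<circle>`. Its stroke #000000 means score at S428, F1838. After flipping Y the toolpath is (98.520,156.262) → (97.444,160.278) → (94.504,163.218) → (90.488,164.294) → (86.472,163.218) → (83.532,160.278) → (82.456,156.262) → (83.532,152.246) → (86.472,149.306) → (90.488,148.230) → (94.504,149.306) → (97.444,152.246) → (98.520,156.262), returning to the start.

Shape 3 is a regular polygon drawn with `<path>`. Its stroke #000000 means score at S428, F1838. After flipping Y the toolpath is (151.621,104.686) → (158.513,90.234) → (151.510,75.835) → (135.887,72.333) → (123.408,82.363) → (123.469,98.375) → (136.026,108.309) → (151.621,104.686), returning to the start.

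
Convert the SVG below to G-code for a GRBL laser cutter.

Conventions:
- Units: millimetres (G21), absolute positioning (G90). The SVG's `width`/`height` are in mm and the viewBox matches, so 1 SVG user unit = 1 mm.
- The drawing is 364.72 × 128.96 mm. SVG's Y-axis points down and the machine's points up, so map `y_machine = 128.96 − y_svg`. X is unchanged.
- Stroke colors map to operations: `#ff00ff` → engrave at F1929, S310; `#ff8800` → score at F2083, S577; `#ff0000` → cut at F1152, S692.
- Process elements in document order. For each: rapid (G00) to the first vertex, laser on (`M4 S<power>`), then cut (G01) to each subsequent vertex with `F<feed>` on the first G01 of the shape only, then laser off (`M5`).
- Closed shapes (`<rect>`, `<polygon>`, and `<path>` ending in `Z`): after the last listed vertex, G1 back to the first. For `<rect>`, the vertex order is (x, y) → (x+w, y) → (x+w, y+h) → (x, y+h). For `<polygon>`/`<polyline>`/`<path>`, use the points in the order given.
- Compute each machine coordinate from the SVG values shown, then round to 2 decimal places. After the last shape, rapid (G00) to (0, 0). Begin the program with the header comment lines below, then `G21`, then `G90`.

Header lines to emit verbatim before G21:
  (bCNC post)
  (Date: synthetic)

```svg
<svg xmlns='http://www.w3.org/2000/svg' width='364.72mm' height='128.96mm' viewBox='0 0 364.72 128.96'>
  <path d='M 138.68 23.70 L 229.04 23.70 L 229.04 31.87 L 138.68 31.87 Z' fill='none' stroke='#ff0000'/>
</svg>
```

(bCNC post)
(Date: synthetic)
G21
G90
G00 X138.68 Y105.26
M4 S692
G01 X229.04 Y105.26 F1152
G01 X229.04 Y97.09
G01 X138.68 Y97.09
G01 X138.68 Y105.26
M5
G00 X0.00 Y0.00

Since the viewBox matches the mm dimensions, user units are millimetres directly. The only transform is the Y-flip y_m = 128.96 − y_svg.

Shape 1 is a rectangle drawn with `<path>`. Its stroke #ff0000 means cut at S692, F1152. After flipping Y the toolpath is (138.68,105.26) → (229.04,105.26) → (229.04,97.09) → (138.68,97.09) → (138.68,105.26), returning to the start.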